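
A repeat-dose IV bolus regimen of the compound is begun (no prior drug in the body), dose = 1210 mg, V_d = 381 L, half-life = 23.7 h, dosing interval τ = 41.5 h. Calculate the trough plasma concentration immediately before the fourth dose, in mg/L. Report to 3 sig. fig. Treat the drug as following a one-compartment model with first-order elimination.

1.31 mg/L

C₀ per dose = Dose / Vd = 1210 / 381 = 3.176 mg/L
k = ln2 / t½ = 0.693147 / 23.7 = 0.02925 h⁻¹
Fraction remaining after one interval: r = e^(−kτ) = e^(−0.02925 × 41.5) = 0.2970
Before dose 4, 3 doses have been given (aged 1τ, 2τ, 3τ).
C_trough = C₀ × (r + r² + … + r^3) = C₀ × r(1−r^3)/(1−r)
        = 3.176 × 0.2970 × (1 − 0.02620) / (1 − 0.2970) = 1.307 mg/L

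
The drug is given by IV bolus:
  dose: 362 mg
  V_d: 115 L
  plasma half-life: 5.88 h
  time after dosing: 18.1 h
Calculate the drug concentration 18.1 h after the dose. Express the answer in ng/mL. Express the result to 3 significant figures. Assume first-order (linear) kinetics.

373 ng/mL

C₀ = Dose / Vd = 362.0 / 115 = 3.148 mg/L
k = ln2 / t½ = 0.693147 / 5.88 = 0.1179 h⁻¹
C = C₀ · e^(−k·t) = 3.148 × e^(−0.1179 × 18.1)
  = 3.148 × 0.1184 = 0.3727 mg/L
Convert: 0.3727 mg/L × 1000 = 372.7 ng/mL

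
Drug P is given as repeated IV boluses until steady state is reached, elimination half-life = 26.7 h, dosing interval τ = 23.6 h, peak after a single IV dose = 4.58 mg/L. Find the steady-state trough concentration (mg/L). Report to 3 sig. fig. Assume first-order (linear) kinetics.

k = ln2 / t½ = 0.693147 / 26.7 = 0.02596 h⁻¹
e^(−kτ) = e^(−0.02596 × 23.6) = 0.5419
Accumulation ratio R = 1 / (1 − e^(−kτ)) = 1 / (1 − 0.5419) = 2.183
Steady-state trough = C₀ × R × e^(−kτ) = 4.58 × 2.183 × 0.5419 = 5.418 mg/L

5.42 mg/L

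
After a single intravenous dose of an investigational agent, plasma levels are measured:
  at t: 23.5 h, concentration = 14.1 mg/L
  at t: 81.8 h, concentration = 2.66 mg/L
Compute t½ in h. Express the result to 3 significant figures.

k = ln(C₁/C₂) / (t₂ − t₁) = ln(14.1/2.66) / (81.8 − 23.5)
  = 1.668 / 58.30 = 0.02861 h⁻¹
t½ = ln2 / k = 0.693147 / 0.02861 = 24.23 h

24.2 h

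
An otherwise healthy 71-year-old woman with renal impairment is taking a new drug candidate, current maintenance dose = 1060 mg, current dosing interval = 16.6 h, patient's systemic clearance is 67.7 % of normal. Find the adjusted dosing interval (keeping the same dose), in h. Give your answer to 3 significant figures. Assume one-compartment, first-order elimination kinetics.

24.5 h

To keep the same average steady-state level, dosing rate must scale with clearance.
CL ratio = 67.7 / 100 = 0.6770
New interval (same dose) = 16.6 / 0.6770 = 24.52 h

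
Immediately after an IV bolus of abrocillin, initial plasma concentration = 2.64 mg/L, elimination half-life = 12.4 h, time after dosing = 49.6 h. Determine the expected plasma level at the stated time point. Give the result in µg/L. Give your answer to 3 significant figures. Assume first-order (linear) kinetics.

k = ln2 / t½ = 0.693147 / 12.4 = 0.05590 h⁻¹
C = C₀ · e^(−k·t) = 2.640 × e^(−0.05590 × 49.6)
  = 2.640 × 0.06250 = 0.1650 mg/L
Convert: 0.1650 mg/L × 1000 = 165.0 µg/L

165 µg/L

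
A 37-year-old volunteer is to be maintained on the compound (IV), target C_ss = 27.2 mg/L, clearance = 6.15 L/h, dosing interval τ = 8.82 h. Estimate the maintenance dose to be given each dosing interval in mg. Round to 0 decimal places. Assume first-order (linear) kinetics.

At steady state, Dose/τ = Css × CL.
Dose = Css × CL × τ = 27.2 × 6.150 × 8.82 = 1475 mg

1475 mg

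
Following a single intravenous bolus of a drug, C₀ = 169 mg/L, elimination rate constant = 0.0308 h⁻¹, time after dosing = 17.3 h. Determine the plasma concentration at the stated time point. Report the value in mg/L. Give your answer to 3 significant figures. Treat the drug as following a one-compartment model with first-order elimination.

99.2 mg/L

C = C₀ · e^(−k·t) = 169.0 × e^(−0.03080 × 17.3)
  = 169.0 × 0.5869 = 99.19 mg/L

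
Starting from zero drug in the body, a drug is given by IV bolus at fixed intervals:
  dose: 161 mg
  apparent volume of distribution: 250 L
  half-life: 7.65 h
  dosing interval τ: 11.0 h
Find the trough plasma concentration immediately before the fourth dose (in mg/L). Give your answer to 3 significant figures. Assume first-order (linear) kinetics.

C₀ per dose = Dose / Vd = 161 / 250 = 0.6440 mg/L
k = ln2 / t½ = 0.693147 / 7.65 = 0.09061 h⁻¹
Fraction remaining after one interval: r = e^(−kτ) = e^(−0.09061 × 11.0) = 0.3691
Before dose 4, 3 doses have been given (aged 1τ, 2τ, 3τ).
C_trough = C₀ × (r + r² + … + r^3) = C₀ × r(1−r^3)/(1−r)
        = 0.6440 × 0.3691 × (1 − 0.05028) / (1 − 0.3691) = 0.3578 mg/L

0.358 mg/L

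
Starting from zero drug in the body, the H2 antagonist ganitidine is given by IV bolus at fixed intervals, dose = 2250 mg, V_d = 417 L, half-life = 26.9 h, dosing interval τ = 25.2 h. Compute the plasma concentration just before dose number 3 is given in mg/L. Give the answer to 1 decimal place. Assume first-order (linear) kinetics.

4.3 mg/L

C₀ per dose = Dose / Vd = 2250 / 417 = 5.396 mg/L
k = ln2 / t½ = 0.693147 / 26.9 = 0.02577 h⁻¹
Fraction remaining after one interval: r = e^(−kτ) = e^(−0.02577 × 25.2) = 0.5224
Before dose 3, 2 doses have been given (aged 1τ, 2τ).
C_trough = C₀ × (r + r²) = 5.396 × (0.5224 + 0.2729) = 4.291 mg/L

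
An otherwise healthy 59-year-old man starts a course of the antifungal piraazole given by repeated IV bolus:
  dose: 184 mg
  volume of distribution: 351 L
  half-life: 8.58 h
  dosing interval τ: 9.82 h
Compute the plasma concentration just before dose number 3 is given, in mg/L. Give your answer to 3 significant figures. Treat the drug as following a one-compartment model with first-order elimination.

C₀ per dose = Dose / Vd = 184 / 351 = 0.5242 mg/L
k = ln2 / t½ = 0.693147 / 8.58 = 0.08079 h⁻¹
Fraction remaining after one interval: r = e^(−kτ) = e^(−0.08079 × 9.82) = 0.4523
Before dose 3, 2 doses have been given (aged 1τ, 2τ).
C_trough = C₀ × (r + r²) = 0.5242 × (0.4523 + 0.2046) = 0.3443 mg/L

0.344 mg/L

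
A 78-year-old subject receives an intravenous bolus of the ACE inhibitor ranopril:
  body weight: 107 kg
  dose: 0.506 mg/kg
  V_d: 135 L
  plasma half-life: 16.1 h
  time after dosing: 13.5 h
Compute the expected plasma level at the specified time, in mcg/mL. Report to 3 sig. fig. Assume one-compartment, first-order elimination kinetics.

0.224 mcg/mL

Total dose = 0.506 × 107 = 54.14 mg
C₀ = Dose / Vd = 54.14 / 135 = 0.4010 mg/L
k = ln2 / t½ = 0.693147 / 16.1 = 0.04305 h⁻¹
C = C₀ · e^(−k·t) = 0.4010 × e^(−0.04305 × 13.5)
  = 0.4010 × 0.5592 = 0.2242 mg/L
(0.2242 mg/L = 0.2242 mcg/mL)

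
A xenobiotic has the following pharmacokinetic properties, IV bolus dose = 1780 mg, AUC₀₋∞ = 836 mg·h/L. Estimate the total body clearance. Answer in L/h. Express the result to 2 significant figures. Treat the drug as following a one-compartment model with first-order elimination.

CL = Dose / AUC = 1780 / 836 = 2.129 L/h

2.1 L/h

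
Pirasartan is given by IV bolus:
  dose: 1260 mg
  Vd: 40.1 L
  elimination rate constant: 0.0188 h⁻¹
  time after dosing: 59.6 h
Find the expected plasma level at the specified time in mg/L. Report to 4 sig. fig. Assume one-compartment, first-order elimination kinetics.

10.25 mg/L

C₀ = Dose / Vd = 1260 / 40.1 = 31.42 mg/L
C = C₀ · e^(−k·t) = 31.42 × e^(−0.01880 × 59.6)
  = 31.42 × 0.3261 = 10.25 mg/L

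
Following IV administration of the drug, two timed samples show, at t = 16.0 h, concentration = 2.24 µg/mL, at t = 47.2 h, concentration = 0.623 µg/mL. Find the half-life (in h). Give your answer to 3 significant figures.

16.9 h

k = ln(C₁/C₂) / (t₂ − t₁) = ln(2.24/0.623) / (47.2 − 16.0)
  = 1.280 / 31.20 = 0.04103 h⁻¹
t½ = ln2 / k = 0.693147 / 0.04103 = 16.89 h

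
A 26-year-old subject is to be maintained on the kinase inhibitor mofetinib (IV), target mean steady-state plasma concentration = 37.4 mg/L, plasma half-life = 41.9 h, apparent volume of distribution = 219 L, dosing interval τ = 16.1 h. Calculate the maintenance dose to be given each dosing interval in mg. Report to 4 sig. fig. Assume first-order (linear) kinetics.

2181 mg

k = ln2 / t½ = 0.693147 / 41.9 = 0.01654 h⁻¹
CL = k × Vd = 0.01654 × 219 = 3.622 L/h
At steady state, Dose/τ = Css × CL.
Dose = Css × CL × τ = 37.4 × 3.622 × 16.1 = 2181 mg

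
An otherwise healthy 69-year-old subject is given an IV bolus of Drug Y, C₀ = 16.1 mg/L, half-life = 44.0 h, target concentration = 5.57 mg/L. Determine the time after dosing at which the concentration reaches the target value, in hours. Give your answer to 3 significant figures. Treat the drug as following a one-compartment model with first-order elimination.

k = ln2 / t½ = 0.693147 / 44.0 = 0.01575 h⁻¹
t = ln(C₀ / C) / k = ln(16.10 / 5.57) / 0.01575
  = ln(2.890) / 0.01575 = 1.061 / 0.01575 = 67.37 h

67.4 h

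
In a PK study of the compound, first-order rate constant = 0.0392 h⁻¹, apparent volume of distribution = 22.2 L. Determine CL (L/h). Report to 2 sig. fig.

CL = k × Vd = 0.0392 × 22.2 = 0.8702 L/h

0.87 L/h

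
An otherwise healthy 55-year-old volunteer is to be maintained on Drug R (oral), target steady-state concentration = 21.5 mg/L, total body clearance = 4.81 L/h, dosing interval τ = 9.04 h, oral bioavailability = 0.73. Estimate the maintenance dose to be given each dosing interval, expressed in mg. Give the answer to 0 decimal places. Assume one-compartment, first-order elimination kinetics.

1281 mg

At steady state, F × (Dose/τ) = Css × CL.
Dose = Css × CL × τ / F = 21.5 × 4.810 × 9.04 / 0.73 = 1281 mg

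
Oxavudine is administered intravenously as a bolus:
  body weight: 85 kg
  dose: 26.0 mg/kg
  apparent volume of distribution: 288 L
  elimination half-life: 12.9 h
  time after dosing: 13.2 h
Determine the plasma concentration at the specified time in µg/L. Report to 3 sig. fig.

3780 µg/L

Total dose = 26.0 × 85 = 2210 mg
C₀ = Dose / Vd = 2210 / 288 = 7.674 mg/L
k = ln2 / t½ = 0.693147 / 12.9 = 0.05373 h⁻¹
C = C₀ · e^(−k·t) = 7.674 × e^(−0.05373 × 13.2)
  = 7.674 × 0.4920 = 3.776 mg/L
Convert: 3.776 mg/L × 1000 = 3776 µg/L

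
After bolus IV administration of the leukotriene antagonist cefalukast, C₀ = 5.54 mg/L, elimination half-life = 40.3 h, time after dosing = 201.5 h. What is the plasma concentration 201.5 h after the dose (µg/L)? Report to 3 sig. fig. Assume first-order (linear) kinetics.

173 µg/L

k = ln2 / t½ = 0.693147 / 40.3 = 0.01720 h⁻¹
t / t½ = 201.5 / 40.3 = 5 half-lives
C = C₀ × (1/2)^5 = 5.540 × 0.03125 = 0.1731 mg/L
Convert: 0.1731 mg/L × 1000 = 173.1 µg/L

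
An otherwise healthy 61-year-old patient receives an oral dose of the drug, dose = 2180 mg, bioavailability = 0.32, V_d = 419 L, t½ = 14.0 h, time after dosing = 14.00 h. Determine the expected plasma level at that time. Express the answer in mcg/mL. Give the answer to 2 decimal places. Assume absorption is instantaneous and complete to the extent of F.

0.83 mcg/mL

Amount reaching circulation = F × Dose = 0.32 × 2180 = 697.6 mg
C₀ = F·Dose / Vd = 697.6 / 419 = 1.665 mg/L
k = ln2 / t½ = 0.693147 / 14.0 = 0.04951 h⁻¹
t / t½ = 14.00 / 14.0 = 1 half-lives
C = C₀ × (1/2)^1 = 1.665 × 0.5000 = 0.8325 mg/L
(0.8325 mg/L = 0.8325 mcg/mL)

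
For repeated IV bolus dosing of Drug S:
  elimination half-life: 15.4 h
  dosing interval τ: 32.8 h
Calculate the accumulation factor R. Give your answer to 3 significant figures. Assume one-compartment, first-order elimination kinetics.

k = ln2 / t½ = 0.693147 / 15.4 = 0.04501 h⁻¹
e^(−kτ) = e^(−0.04501 × 32.8) = 0.2285
Accumulation ratio R = 1 / (1 − e^(−kτ)) = 1 / (1 − 0.2285) = 1.296

1.30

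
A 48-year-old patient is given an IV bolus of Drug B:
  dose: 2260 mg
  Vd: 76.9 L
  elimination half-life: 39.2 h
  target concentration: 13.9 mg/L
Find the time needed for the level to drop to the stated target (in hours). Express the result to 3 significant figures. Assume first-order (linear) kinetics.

C₀ = Dose / Vd = 2260 / 76.9 = 29.39 mg/L
k = ln2 / t½ = 0.693147 / 39.2 = 0.01768 h⁻¹
t = ln(C₀ / C) / k = ln(29.39 / 13.9) / 0.01768
  = ln(2.114) / 0.01768 = 0.7486 / 0.01768 = 42.34 h

42.3 h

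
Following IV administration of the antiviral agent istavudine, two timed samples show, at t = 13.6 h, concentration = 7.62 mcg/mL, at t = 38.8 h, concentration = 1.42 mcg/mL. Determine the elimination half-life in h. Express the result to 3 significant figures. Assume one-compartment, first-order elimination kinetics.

10.4 h

k = ln(C₁/C₂) / (t₂ − t₁) = ln(7.62/1.42) / (38.8 − 13.6)
  = 1.680 / 25.20 = 0.06667 h⁻¹
t½ = ln2 / k = 0.693147 / 0.06667 = 10.40 h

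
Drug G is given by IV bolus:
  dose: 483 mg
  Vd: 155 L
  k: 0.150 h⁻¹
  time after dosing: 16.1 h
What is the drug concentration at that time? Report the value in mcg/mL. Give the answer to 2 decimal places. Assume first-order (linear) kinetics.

0.28 mcg/mL

C₀ = Dose / Vd = 483.0 / 155 = 3.116 mg/L
C = C₀ · e^(−k·t) = 3.116 × e^(−0.1500 × 16.1)
  = 3.116 × 0.08937 = 0.2785 mg/L
(0.2785 mg/L = 0.2785 mcg/mL)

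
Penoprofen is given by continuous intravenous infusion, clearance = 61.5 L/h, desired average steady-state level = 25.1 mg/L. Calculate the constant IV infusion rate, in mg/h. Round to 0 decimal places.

1544 mg/h

At steady state, infusion rate R₀ = Css × CL = 25.1 × 61.50 = 1544 mg/h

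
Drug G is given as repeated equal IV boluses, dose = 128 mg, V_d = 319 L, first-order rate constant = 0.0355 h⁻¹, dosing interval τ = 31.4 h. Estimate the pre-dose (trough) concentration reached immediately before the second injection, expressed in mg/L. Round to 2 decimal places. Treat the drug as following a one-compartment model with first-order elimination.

0.13 mg/L

C₀ per dose = Dose / Vd = 128 / 319 = 0.4013 mg/L
Fraction remaining after one interval: r = e^(−kτ) = e^(−0.03550 × 31.4) = 0.3280
Before dose 2, 1 dose has been given (aged 1τ).
C_trough = C₀ × r = 0.4013 × 0.3280 = 0.1316 mg/L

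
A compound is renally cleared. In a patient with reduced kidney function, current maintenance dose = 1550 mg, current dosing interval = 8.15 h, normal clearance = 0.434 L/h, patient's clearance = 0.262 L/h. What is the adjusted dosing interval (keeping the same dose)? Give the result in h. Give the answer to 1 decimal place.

13.5 h

To keep the same average steady-state level, dosing rate must scale with clearance.
CL ratio = 0.262 / 0.434 = 0.6037
New interval (same dose) = 8.15 / 0.6037 = 13.50 h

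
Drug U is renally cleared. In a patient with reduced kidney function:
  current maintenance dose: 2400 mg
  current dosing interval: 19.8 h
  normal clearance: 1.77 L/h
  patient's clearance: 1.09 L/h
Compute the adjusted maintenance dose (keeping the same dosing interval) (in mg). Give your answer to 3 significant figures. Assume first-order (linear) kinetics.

1480 mg

To keep the same average steady-state level, dosing rate must scale with clearance.
CL ratio = 1.09 / 1.77 = 0.6158
New dose (same interval) = 2400 × 0.6158 = 1478 mg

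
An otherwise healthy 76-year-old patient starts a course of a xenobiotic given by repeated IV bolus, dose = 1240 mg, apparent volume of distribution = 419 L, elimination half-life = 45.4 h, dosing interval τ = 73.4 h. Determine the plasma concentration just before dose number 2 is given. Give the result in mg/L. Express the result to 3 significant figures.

0.965 mg/L

C₀ per dose = Dose / Vd = 1240 / 419 = 2.959 mg/L
k = ln2 / t½ = 0.693147 / 45.4 = 0.01527 h⁻¹
Fraction remaining after one interval: r = e^(−kτ) = e^(−0.01527 × 73.4) = 0.3260
Before dose 2, 1 dose has been given (aged 1τ).
C_trough = C₀ × r = 2.959 × 0.3260 = 0.9646 mg/L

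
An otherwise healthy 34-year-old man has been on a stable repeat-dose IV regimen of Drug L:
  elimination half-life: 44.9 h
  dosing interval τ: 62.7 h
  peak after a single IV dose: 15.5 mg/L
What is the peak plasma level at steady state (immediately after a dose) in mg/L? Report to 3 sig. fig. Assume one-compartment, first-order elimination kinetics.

k = ln2 / t½ = 0.693147 / 44.9 = 0.01544 h⁻¹
e^(−kτ) = e^(−0.01544 × 62.7) = 0.3798
Accumulation ratio R = 1 / (1 − e^(−kτ)) = 1 / (1 − 0.3798) = 1.612
Steady-state peak = C₀ × R = 15.5 × 1.612 = 24.99 mg/L

25.0 mg/L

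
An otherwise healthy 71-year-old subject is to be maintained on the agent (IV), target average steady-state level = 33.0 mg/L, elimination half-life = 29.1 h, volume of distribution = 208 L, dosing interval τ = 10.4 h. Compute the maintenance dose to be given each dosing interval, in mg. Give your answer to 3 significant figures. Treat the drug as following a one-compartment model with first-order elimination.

k = ln2 / t½ = 0.693147 / 29.1 = 0.02382 h⁻¹
CL = k × Vd = 0.02382 × 208 = 4.955 L/h
At steady state, Dose/τ = Css × CL.
Dose = Css × CL × τ = 33.0 × 4.955 × 10.4 = 1701 mg

1700 mg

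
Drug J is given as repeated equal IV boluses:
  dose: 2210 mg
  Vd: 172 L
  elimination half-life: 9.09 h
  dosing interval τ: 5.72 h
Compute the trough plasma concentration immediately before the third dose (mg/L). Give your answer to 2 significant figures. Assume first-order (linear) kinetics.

C₀ per dose = Dose / Vd = 2210 / 172 = 12.85 mg/L
k = ln2 / t½ = 0.693147 / 9.09 = 0.07625 h⁻¹
Fraction remaining after one interval: r = e^(−kτ) = e^(−0.07625 × 5.72) = 0.6465
Before dose 3, 2 doses have been given (aged 1τ, 2τ).
C_trough = C₀ × (r + r²) = 12.85 × (0.6465 + 0.4180) = 13.68 mg/L

14 mg/L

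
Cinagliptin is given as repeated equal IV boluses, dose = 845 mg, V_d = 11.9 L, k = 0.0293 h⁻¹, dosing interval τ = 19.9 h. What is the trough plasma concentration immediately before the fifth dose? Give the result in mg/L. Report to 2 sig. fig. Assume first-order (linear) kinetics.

C₀ per dose = Dose / Vd = 845 / 11.9 = 71.01 mg/L
Fraction remaining after one interval: r = e^(−kτ) = e^(−0.02930 × 19.9) = 0.5582
Before dose 5, 4 doses have been given (aged 1τ, 2τ, 3τ, 4τ).
C_trough = C₀ × (r + r² + … + r^4) = C₀ × r(1−r^4)/(1−r)
        = 71.01 × 0.5582 × (1 − 0.09709) / (1 − 0.5582) = 81.01 mg/L

81 mg/L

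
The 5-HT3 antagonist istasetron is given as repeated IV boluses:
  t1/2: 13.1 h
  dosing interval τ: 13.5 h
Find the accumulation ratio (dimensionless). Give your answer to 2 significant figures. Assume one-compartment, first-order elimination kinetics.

2.0

k = ln2 / t½ = 0.693147 / 13.1 = 0.05291 h⁻¹
e^(−kτ) = e^(−0.05291 × 13.5) = 0.4895
Accumulation ratio R = 1 / (1 − e^(−kτ)) = 1 / (1 − 0.4895) = 1.959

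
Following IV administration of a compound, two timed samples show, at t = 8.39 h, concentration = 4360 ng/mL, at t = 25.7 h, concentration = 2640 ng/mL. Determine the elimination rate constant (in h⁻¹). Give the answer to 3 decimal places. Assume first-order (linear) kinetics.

k = ln(C₁/C₂) / (t₂ − t₁) = ln(4360/2640) / (25.7 − 8.39)
  = 0.5017 / 17.31 = 0.02898 h⁻¹

0.029 h⁻¹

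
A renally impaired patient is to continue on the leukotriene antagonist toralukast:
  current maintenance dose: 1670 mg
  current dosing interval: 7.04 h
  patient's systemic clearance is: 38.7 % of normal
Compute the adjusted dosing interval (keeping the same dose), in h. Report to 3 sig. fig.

18.2 h

To keep the same average steady-state level, dosing rate must scale with clearance.
CL ratio = 38.7 / 100 = 0.3870
New interval (same dose) = 7.04 / 0.3870 = 18.19 h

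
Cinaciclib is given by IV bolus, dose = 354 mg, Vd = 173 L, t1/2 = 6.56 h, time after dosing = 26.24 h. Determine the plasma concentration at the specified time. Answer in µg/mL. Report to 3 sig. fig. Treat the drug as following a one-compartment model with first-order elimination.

C₀ = Dose / Vd = 354.0 / 173 = 2.046 mg/L
k = ln2 / t½ = 0.693147 / 6.56 = 0.1057 h⁻¹
t / t½ = 26.24 / 6.56 = 4 half-lives
C = C₀ × (1/2)^4 = 2.046 × 0.06250 = 0.1279 mg/L
(0.1279 mg/L = 0.1279 µg/mL)

0.128 µg/mL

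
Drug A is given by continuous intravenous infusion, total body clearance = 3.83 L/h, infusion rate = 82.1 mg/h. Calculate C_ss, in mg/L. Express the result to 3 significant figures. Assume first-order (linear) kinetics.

At steady state Css = R₀ / CL = 82.1 / 3.830 = 21.44 mg/L

21.4 mg/L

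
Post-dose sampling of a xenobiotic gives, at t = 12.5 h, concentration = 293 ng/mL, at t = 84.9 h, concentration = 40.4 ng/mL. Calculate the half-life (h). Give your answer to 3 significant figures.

k = ln(C₁/C₂) / (t₂ − t₁) = ln(293/40.4) / (84.9 − 12.5)
  = 1.981 / 72.40 = 0.02736 h⁻¹
t½ = ln2 / k = 0.693147 / 0.02736 = 25.33 h

25.3 h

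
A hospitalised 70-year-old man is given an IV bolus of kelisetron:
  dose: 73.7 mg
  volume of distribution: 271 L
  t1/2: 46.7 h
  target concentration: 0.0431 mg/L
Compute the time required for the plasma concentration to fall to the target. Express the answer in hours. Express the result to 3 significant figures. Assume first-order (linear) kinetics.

124 h

C₀ = Dose / Vd = 73.70 / 271 = 0.2720 mg/L
k = ln2 / t½ = 0.693147 / 46.7 = 0.01484 h⁻¹
t = ln(C₀ / C) / k = ln(0.2720 / 0.0431) / 0.01484
  = ln(6.311) / 0.01484 = 1.842 / 0.01484 = 124.1 h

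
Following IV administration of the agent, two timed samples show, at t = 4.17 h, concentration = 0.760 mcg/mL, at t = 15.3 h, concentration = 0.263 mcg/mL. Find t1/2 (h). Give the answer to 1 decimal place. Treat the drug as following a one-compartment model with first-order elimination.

k = ln(C₁/C₂) / (t₂ − t₁) = ln(0.760/0.263) / (15.3 − 4.17)
  = 1.061 / 11.13 = 0.09533 h⁻¹
t½ = ln2 / k = 0.693147 / 0.09533 = 7.271 h

7.3 h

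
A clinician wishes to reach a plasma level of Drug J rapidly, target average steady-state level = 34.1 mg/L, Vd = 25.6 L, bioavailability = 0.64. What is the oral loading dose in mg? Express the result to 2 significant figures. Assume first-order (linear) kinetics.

1400 mg

LD = Css × Vd / F = 34.1 × 25.6 / 0.64 = 1364 mg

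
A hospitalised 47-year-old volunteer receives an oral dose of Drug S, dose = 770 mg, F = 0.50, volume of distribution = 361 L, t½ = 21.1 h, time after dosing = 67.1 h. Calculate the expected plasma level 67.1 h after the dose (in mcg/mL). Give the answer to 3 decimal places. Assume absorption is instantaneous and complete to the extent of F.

0.118 mcg/mL

Amount reaching circulation = F × Dose = 0.50 × 770.0 = 385.0 mg
C₀ = F·Dose / Vd = 385.0 / 361 = 1.066 mg/L
k = ln2 / t½ = 0.693147 / 21.1 = 0.03285 h⁻¹
C = C₀ · e^(−k·t) = 1.066 × e^(−0.03285 × 67.1)
  = 1.066 × 0.1103 = 0.1176 mg/L
(0.1176 mg/L = 0.1176 mcg/mL)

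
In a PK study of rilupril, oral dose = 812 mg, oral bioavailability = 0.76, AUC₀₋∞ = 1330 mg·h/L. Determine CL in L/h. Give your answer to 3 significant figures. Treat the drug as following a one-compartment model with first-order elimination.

0.464 L/h

CL = F·Dose / AUC = 0.76 × 812 / 1330 = 0.4640 L/h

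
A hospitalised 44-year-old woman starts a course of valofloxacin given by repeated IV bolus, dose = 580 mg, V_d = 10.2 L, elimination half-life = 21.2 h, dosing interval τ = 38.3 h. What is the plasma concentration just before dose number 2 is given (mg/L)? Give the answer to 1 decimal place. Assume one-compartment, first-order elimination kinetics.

16.3 mg/L

C₀ per dose = Dose / Vd = 580 / 10.2 = 56.86 mg/L
k = ln2 / t½ = 0.693147 / 21.2 = 0.03270 h⁻¹
Fraction remaining after one interval: r = e^(−kτ) = e^(−0.03270 × 38.3) = 0.2858
Before dose 2, 1 dose has been given (aged 1τ).
C_trough = C₀ × r = 56.86 × 0.2858 = 16.25 mg/L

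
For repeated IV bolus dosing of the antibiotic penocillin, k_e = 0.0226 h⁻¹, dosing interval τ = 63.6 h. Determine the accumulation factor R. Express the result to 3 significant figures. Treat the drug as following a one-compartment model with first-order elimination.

e^(−kτ) = e^(−0.02260 × 63.6) = 0.2376
Accumulation ratio R = 1 / (1 − e^(−kτ)) = 1 / (1 − 0.2376) = 1.312

1.31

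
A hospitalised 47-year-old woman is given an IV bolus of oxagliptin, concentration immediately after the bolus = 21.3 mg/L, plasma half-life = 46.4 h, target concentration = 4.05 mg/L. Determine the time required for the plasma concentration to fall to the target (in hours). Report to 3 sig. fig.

k = ln2 / t½ = 0.693147 / 46.4 = 0.01494 h⁻¹
t = ln(C₀ / C) / k = ln(21.30 / 4.05) / 0.01494
  = ln(5.259) / 0.01494 = 1.660 / 0.01494 = 111.1 h

111 h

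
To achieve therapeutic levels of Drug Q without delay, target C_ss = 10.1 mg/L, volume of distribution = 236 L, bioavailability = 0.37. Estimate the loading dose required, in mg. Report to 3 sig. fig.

6440 mg

LD = Css × Vd / F = 10.1 × 236 / 0.37 = 6442 mg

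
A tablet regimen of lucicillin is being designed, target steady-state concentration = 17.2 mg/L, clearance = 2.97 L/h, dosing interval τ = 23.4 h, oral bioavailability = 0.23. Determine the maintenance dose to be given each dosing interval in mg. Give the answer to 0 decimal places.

5197 mg

At steady state, F × (Dose/τ) = Css × CL.
Dose = Css × CL × τ / F = 17.2 × 2.970 × 23.4 / 0.23 = 5197 mg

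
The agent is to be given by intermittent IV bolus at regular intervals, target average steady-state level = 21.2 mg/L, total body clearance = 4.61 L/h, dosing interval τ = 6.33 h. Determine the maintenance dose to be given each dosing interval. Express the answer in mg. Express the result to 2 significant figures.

620 mg

At steady state, Dose/τ = Css × CL.
Dose = Css × CL × τ = 21.2 × 4.610 × 6.33 = 618.6 mg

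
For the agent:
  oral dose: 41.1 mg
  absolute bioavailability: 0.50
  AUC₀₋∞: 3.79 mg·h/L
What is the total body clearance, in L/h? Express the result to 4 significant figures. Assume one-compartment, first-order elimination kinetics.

CL = F·Dose / AUC = 0.50 × 41.1 / 3.79 = 5.422 L/h

5.422 L/h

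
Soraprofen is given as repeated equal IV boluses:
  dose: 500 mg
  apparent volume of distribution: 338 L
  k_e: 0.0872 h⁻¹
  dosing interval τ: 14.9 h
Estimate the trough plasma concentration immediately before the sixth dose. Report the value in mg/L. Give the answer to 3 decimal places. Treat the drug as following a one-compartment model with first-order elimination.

C₀ per dose = Dose / Vd = 500 / 338 = 1.479 mg/L
Fraction remaining after one interval: r = e^(−kτ) = e^(−0.08720 × 14.9) = 0.2727
Before dose 6, 5 doses have been given (aged 1τ, 2τ, 3τ, 4τ, 5τ).
C_trough = C₀ × (r + r² + … + r^5) = C₀ × r(1−r^5)/(1−r)
        = 1.479 × 0.2727 × (1 − 0.001508) / (1 − 0.2727) = 0.5537 mg/L

0.554 mg/L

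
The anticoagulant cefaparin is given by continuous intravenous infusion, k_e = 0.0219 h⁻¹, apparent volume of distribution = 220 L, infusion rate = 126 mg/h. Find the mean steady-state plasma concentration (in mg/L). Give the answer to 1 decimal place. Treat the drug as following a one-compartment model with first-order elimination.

CL = k × Vd = 0.02190 × 220 = 4.818 L/h
At steady state Css = R₀ / CL = 126 / 4.818 = 26.15 mg/L

26.2 mg/L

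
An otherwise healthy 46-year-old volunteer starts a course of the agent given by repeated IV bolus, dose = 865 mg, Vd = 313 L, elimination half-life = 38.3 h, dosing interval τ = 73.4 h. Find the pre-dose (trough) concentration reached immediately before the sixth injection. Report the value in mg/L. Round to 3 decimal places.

0.995 mg/L

C₀ per dose = Dose / Vd = 865 / 313 = 2.764 mg/L
k = ln2 / t½ = 0.693147 / 38.3 = 0.01810 h⁻¹
Fraction remaining after one interval: r = e^(−kτ) = e^(−0.01810 × 73.4) = 0.2649
Before dose 6, 5 doses have been given (aged 1τ, 2τ, 3τ, 4τ, 5τ).
C_trough = C₀ × (r + r² + … + r^5) = C₀ × r(1−r^5)/(1−r)
        = 2.764 × 0.2649 × (1 − 0.001304) / (1 − 0.2649) = 0.9947 mg/L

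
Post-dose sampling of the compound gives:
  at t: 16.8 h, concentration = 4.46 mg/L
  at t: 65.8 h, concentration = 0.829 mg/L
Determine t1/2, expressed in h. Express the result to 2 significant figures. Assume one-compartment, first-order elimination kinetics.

k = ln(C₁/C₂) / (t₂ − t₁) = ln(4.46/0.829) / (65.8 − 16.8)
  = 1.683 / 49.00 = 0.03435 h⁻¹
t½ = ln2 / k = 0.693147 / 0.03435 = 20.18 h

20 h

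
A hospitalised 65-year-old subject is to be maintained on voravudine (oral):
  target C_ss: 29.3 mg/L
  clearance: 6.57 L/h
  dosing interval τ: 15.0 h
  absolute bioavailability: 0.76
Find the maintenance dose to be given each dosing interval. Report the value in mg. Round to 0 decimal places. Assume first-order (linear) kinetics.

At steady state, F × (Dose/τ) = Css × CL.
Dose = Css × CL × τ / F = 29.3 × 6.570 × 15.0 / 0.76 = 3799 mg

3799 mg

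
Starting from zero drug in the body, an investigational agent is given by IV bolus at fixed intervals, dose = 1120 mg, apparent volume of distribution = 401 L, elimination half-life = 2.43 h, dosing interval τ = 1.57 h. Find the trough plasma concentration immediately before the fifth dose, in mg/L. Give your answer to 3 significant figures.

4.12 mg/L

C₀ per dose = Dose / Vd = 1120 / 401 = 2.793 mg/L
k = ln2 / t½ = 0.693147 / 2.43 = 0.2852 h⁻¹
Fraction remaining after one interval: r = e^(−kτ) = e^(−0.2852 × 1.57) = 0.6391
Before dose 5, 4 doses have been given (aged 1τ, 2τ, 3τ, 4τ).
C_trough = C₀ × (r + r² + … + r^4) = C₀ × r(1−r^4)/(1−r)
        = 2.793 × 0.6391 × (1 − 0.1668) / (1 − 0.6391) = 4.121 mg/L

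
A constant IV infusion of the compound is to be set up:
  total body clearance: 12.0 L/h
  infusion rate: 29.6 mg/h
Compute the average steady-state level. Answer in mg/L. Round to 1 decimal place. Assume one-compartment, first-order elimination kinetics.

2.5 mg/L

At steady state Css = R₀ / CL = 29.6 / 12.00 = 2.467 mg/L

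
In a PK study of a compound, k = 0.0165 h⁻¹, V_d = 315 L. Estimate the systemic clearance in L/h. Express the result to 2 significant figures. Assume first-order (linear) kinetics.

CL = k × Vd = 0.0165 × 315 = 5.198 L/h

5.2 L/h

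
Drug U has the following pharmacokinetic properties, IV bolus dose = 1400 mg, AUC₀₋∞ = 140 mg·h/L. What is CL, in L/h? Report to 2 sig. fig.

CL = Dose / AUC = 1400 / 140 = 10.00 L/h

10 L/h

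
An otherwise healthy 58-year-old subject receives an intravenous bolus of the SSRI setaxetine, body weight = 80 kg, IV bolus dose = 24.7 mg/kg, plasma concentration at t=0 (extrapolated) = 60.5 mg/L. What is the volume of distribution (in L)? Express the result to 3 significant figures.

Dose = 24.7 × 80 = 1976 mg
Vd = Dose / C₀ = 1976 / 60.5 = 32.66 L

32.7 L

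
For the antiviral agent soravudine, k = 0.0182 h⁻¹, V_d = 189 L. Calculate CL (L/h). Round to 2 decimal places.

3.44 L/h

CL = k × Vd = 0.0182 × 189 = 3.440 L/h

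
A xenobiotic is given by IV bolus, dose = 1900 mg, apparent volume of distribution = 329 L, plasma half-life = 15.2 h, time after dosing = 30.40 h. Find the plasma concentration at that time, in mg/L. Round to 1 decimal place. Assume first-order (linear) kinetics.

1.4 mg/L

C₀ = Dose / Vd = 1900 / 329 = 5.775 mg/L
k = ln2 / t½ = 0.693147 / 15.2 = 0.04560 h⁻¹
t / t½ = 30.40 / 15.2 = 2 half-lives
C = C₀ × (1/2)^2 = 5.775 × 0.2500 = 1.444 mg/L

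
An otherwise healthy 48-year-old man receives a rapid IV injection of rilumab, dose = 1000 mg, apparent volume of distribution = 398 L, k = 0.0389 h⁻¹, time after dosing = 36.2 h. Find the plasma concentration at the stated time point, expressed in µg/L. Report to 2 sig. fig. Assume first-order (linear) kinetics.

610 µg/L

C₀ = Dose / Vd = 1000 / 398 = 2.513 mg/L
C = C₀ · e^(−k·t) = 2.513 × e^(−0.03890 × 36.2)
  = 2.513 × 0.2446 = 0.6147 mg/L
Convert: 0.6147 mg/L × 1000 = 614.7 µg/L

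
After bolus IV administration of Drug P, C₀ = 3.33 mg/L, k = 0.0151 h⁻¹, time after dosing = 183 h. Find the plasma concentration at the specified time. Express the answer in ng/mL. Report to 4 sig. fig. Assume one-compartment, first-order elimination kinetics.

C = C₀ · e^(−k·t) = 3.330 × e^(−0.01510 × 183)
  = 3.330 × 0.06308 = 0.2101 mg/L
Convert: 0.2101 mg/L × 1000 = 210.1 ng/mL

210.1 ng/mL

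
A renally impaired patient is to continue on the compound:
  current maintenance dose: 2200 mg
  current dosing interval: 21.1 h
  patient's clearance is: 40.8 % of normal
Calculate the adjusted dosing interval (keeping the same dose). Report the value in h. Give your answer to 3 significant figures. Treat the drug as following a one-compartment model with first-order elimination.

51.7 h

To keep the same average steady-state level, dosing rate must scale with clearance.
CL ratio = 40.8 / 100 = 0.4080
New interval (same dose) = 21.1 / 0.4080 = 51.72 h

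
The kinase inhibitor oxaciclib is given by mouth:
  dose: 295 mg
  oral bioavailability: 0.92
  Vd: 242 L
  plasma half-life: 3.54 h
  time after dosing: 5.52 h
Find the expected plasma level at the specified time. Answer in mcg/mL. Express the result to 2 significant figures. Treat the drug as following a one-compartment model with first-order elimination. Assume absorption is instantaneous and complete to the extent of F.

Amount reaching circulation = F × Dose = 0.92 × 295.0 = 271.4 mg
C₀ = F·Dose / Vd = 271.4 / 242 = 1.121 mg/L
k = ln2 / t½ = 0.693147 / 3.54 = 0.1958 h⁻¹
C = C₀ · e^(−k·t) = 1.121 × e^(−0.1958 × 5.52)
  = 1.121 × 0.3393 = 0.3804 mg/L
(0.3804 mg/L = 0.3804 mcg/mL)

0.38 mcg/mL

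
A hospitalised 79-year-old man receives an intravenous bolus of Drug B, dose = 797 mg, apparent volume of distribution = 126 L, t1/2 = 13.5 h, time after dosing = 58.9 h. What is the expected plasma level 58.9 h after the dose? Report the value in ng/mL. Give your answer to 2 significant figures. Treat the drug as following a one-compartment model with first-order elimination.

C₀ = Dose / Vd = 797.0 / 126 = 6.325 mg/L
k = ln2 / t½ = 0.693147 / 13.5 = 0.05134 h⁻¹
C = C₀ · e^(−k·t) = 6.325 × e^(−0.05134 × 58.9)
  = 6.325 × 0.04861 = 0.3075 mg/L
Convert: 0.3075 mg/L × 1000 = 307.5 ng/mL

310 ng/mL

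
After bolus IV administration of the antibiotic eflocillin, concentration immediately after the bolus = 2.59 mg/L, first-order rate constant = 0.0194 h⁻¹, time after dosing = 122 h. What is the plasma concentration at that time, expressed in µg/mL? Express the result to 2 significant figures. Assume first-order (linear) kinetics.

C = C₀ · e^(−k·t) = 2.590 × e^(−0.01940 × 122)
  = 2.590 × 0.09378 = 0.2429 mg/L
(0.2429 mg/L = 0.2429 µg/mL)

0.24 µg/mL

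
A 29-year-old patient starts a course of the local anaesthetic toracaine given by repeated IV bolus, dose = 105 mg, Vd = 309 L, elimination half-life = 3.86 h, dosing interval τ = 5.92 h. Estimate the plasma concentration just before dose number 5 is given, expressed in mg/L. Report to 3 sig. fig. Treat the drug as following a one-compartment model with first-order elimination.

0.177 mg/L

C₀ per dose = Dose / Vd = 105 / 309 = 0.3398 mg/L
k = ln2 / t½ = 0.693147 / 3.86 = 0.1796 h⁻¹
Fraction remaining after one interval: r = e^(−kτ) = e^(−0.1796 × 5.92) = 0.3453
Before dose 5, 4 doses have been given (aged 1τ, 2τ, 3τ, 4τ).
C_trough = C₀ × (r + r² + … + r^4) = C₀ × r(1−r^4)/(1−r)
        = 0.3398 × 0.3453 × (1 − 0.01422) / (1 − 0.3453) = 0.1767 mg/L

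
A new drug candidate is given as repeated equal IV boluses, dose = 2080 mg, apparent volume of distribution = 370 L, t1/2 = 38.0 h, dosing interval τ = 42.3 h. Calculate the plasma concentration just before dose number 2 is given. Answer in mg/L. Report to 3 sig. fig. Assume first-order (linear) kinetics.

C₀ per dose = Dose / Vd = 2080 / 370 = 5.622 mg/L
k = ln2 / t½ = 0.693147 / 38.0 = 0.01824 h⁻¹
Fraction remaining after one interval: r = e^(−kτ) = e^(−0.01824 × 42.3) = 0.4623
Before dose 2, 1 dose has been given (aged 1τ).
C_trough = C₀ × r = 5.622 × 0.4623 = 2.599 mg/L

2.60 mg/L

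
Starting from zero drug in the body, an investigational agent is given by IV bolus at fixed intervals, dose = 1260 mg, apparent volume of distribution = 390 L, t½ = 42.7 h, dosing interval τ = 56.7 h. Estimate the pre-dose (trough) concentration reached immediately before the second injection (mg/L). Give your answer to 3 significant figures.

1.29 mg/L

C₀ per dose = Dose / Vd = 1260 / 390 = 3.231 mg/L
k = ln2 / t½ = 0.693147 / 42.7 = 0.01623 h⁻¹
Fraction remaining after one interval: r = e^(−kτ) = e^(−0.01623 × 56.7) = 0.3984
Before dose 2, 1 dose has been given (aged 1τ).
C_trough = C₀ × r = 3.231 × 0.3984 = 1.287 mg/L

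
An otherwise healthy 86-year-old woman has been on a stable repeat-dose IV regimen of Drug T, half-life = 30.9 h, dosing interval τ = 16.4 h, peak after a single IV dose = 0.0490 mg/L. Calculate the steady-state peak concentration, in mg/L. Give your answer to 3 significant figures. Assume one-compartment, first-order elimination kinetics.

k = ln2 / t½ = 0.693147 / 30.9 = 0.02243 h⁻¹
e^(−kτ) = e^(−0.02243 × 16.4) = 0.6922
Accumulation ratio R = 1 / (1 − e^(−kτ)) = 1 / (1 − 0.6922) = 3.249
Steady-state peak = C₀ × R = 0.0490 × 3.249 = 0.1592 mg/L

0.159 mg/L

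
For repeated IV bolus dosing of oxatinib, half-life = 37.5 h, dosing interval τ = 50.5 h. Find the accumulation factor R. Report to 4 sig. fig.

1.648

k = ln2 / t½ = 0.693147 / 37.5 = 0.01848 h⁻¹
e^(−kτ) = e^(−0.01848 × 50.5) = 0.3933
Accumulation ratio R = 1 / (1 − e^(−kτ)) = 1 / (1 − 0.3933) = 1.648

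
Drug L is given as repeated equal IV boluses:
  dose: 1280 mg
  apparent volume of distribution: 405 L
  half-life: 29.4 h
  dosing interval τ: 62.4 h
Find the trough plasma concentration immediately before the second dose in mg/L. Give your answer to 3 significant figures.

C₀ per dose = Dose / Vd = 1280 / 405 = 3.160 mg/L
k = ln2 / t½ = 0.693147 / 29.4 = 0.02358 h⁻¹
Fraction remaining after one interval: r = e^(−kτ) = e^(−0.02358 × 62.4) = 0.2296
Before dose 2, 1 dose has been given (aged 1τ).
C_trough = C₀ × r = 3.160 × 0.2296 = 0.7255 mg/L

0.726 mg/L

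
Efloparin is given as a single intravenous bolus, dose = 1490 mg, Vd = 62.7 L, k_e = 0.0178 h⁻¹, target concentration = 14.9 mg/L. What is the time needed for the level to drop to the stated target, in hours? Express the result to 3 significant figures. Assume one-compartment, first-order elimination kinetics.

C₀ = Dose / Vd = 1490 / 62.7 = 23.76 mg/L
t = ln(C₀ / C) / k = ln(23.76 / 14.9) / 0.01780
  = ln(1.595) / 0.01780 = 0.4669 / 0.01780 = 26.23 h

26.2 h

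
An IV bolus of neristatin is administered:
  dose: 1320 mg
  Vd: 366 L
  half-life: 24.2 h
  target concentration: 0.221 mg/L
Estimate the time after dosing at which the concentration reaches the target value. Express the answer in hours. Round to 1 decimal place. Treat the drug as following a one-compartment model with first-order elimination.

C₀ = Dose / Vd = 1320 / 366 = 3.607 mg/L
k = ln2 / t½ = 0.693147 / 24.2 = 0.02864 h⁻¹
t = ln(C₀ / C) / k = ln(3.607 / 0.221) / 0.02864
  = ln(16.32) / 0.02864 = 2.792 / 0.02864 = 97.49 h

97.5 h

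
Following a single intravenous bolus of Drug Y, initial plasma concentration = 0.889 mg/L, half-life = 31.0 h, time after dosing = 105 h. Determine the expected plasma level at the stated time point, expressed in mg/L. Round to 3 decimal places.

k = ln2 / t½ = 0.693147 / 31.0 = 0.02236 h⁻¹
C = C₀ · e^(−k·t) = 0.8890 × e^(−0.02236 × 105)
  = 0.8890 × 0.09558 = 0.08497 mg/L

0.085 mg/L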